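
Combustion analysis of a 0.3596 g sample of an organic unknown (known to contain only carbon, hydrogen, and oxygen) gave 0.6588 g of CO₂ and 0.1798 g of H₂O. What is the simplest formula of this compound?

mol C = 0.6588 g CO₂ ÷ 44.009 g/mol = 0.014970 mol
mol H = 2 × 0.1798 g H₂O ÷ 18.015 g/mol = 0.019961 mol
mass O = 0.3596 − (0.17980 + 0.020121) = 0.15968 g → mol O = 0.15968 ÷ 15.999 = 0.0099805 mol
Divide by the smallest (0.0099805 mol): C 1.500, H 2.000, O 1.000
Multiplying each by 2 gives whole numbers: C 3.00, H 4.00, O 2.00

C3H4O2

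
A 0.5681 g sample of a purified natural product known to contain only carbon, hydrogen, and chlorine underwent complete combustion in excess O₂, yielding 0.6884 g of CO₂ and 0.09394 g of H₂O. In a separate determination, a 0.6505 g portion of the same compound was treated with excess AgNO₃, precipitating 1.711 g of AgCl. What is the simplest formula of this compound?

C3H2Cl2

mol C = 0.6884 g CO₂ ÷ 44.009 g/mol = 0.015642 mol
mol H = 2 × 0.09394 g H₂O ÷ 18.015 g/mol = 0.010429 mol
From the AgCl data: mol Cl per gram of compound = (1.711 ÷ 143.318) ÷ 0.6505 = 0.018353 mol/g, so in the 0.5681 g combustion sample mol Cl = 0.010426 mol
Divide by the smallest (0.010426 mol): C 1.500, H 1.000, Cl 1.000
Multiplying each by 2 gives whole numbers: C 3.00, H 2.00, Cl 2.00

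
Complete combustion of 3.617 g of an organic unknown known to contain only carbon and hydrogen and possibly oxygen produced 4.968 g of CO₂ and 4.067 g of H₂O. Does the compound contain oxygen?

yes

mol C = 4.968 g CO₂ ÷ 44.009 g/mol = 0.11289 mol
mol H = 2 × 4.067 g H₂O ÷ 18.015 g/mol = 0.45151 mol
C and H account for only 1.8110 g of the 3.617 g sample; the remaining 1.8060 g must be oxygen.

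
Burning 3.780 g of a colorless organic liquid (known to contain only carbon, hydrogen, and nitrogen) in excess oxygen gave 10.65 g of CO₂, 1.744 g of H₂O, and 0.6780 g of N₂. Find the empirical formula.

mol C = 10.65 g CO₂ ÷ 44.009 g/mol = 0.24200 mol
mol H = 2 × 1.744 g H₂O ÷ 18.015 g/mol = 0.19362 mol
mol N = 2 × 0.6780 g N₂ ÷ 28.014 g/mol = 0.048404 mol
Divide by the smallest (0.048404 mol): C 4.999, H 4.000, N 1.000

C5H4N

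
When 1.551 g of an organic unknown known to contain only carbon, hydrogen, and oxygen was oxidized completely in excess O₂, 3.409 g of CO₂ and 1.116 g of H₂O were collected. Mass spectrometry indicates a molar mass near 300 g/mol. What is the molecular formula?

C15H24O6

mol C = 3.409 g CO₂ ÷ 44.009 g/mol = 0.077461 mol
mol H = 2 × 1.116 g H₂O ÷ 18.015 g/mol = 0.12390 mol
mass O = 1.551 − (0.93039 + 0.12489) = 0.49572 g → mol O = 0.49572 ÷ 15.999 = 0.030985 mol
Divide by the smallest (0.030985 mol): C 2.500, H 3.999, O 1.000
Multiplying each by 2 gives whole numbers: C 5.00, H 8.00, O 2.00
Empirical formula: C5H8O2
Empirical-formula mass = 100.12 g/mol; 300 ÷ 100.12 ≈ 3, so the molecular formula is C15H24O6.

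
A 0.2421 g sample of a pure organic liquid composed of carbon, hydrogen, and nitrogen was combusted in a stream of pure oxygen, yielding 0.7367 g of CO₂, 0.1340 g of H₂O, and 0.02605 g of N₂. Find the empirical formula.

C9H8N

mol C = 0.7367 g CO₂ ÷ 44.009 g/mol = 0.016740 mol
mol H = 2 × 0.1340 g H₂O ÷ 18.015 g/mol = 0.014876 mol
mol N = 2 × 0.02605 g N₂ ÷ 28.014 g/mol = 0.0018598 mol
Divide by the smallest (0.0018598 mol): C 9.001, H 7.999, N 1.000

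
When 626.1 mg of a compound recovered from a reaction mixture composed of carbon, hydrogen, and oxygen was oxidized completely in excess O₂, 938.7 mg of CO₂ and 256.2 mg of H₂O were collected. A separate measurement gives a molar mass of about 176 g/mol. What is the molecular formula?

mol C = 0.9387 g CO₂ ÷ 44.009 g/mol = 0.021330 mol
mol H = 2 × 0.2562 g H₂O ÷ 18.015 g/mol = 0.028443 mol
mass O = 0.6261 − (0.25619 + 0.028671) = 0.34124 g → mol O = 0.34124 ÷ 15.999 = 0.021329 mol
Divide by the smallest (0.021329 mol): C 1.000, H 1.334, O 1.000
Multiplying each by 3 gives whole numbers: C 3.00, H 4.00, O 3.00
Empirical formula: C3H4O3
Empirical-formula mass = 88.06 g/mol; 176 ÷ 88.06 ≈ 2, so the molecular formula is C6H8O6.

C6H8O6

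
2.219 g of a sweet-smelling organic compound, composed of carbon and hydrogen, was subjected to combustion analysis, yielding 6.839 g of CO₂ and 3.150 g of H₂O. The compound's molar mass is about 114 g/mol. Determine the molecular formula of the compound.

mol C = 6.839 g CO₂ ÷ 44.009 g/mol = 0.15540 mol
mol H = 2 × 3.150 g H₂O ÷ 18.015 g/mol = 0.34971 mol
Divide by the smallest (0.15540 mol): C 1.000, H 2.250
Multiplying each by 4 gives whole numbers: C 4.00, H 9.00
Empirical formula: C4H9
Empirical-formula mass = 57.12 g/mol; 114 ÷ 57.12 ≈ 2, so the molecular formula is C8H18.

C8H18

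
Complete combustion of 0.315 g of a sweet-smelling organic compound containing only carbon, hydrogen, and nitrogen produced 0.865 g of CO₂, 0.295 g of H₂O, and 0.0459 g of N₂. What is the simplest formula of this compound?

C6H10N

mol C = 0.865 g CO₂ ÷ 44.009 g/mol = 0.01966 mol
mol H = 2 × 0.295 g H₂O ÷ 18.015 g/mol = 0.03275 mol
mol N = 2 × 0.0459 g N₂ ÷ 28.014 g/mol = 0.003277 mol
Divide by the smallest (0.003277 mol): C 5.998, H 9.994, N 1.000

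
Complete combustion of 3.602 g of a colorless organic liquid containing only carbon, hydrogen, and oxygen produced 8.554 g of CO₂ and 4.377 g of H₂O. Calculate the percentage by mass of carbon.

64.81%

mol C = 8.554 g CO₂ ÷ 44.009 g/mol = 0.19437 mol
mol H = 2 × 4.377 g H₂O ÷ 18.015 g/mol = 0.48593 mol
mass O = 3.602 − (2.3346 + 0.48982) = 0.77761 g → mol O = 0.77761 ÷ 15.999 = 0.048604 mol
mass % C = 2.3346 g ÷ 3.602 g × 100%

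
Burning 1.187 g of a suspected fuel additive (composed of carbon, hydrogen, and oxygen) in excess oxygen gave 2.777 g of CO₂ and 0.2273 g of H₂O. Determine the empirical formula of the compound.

C5H2O2

mol C = 2.777 g CO₂ ÷ 44.009 g/mol = 0.063101 mol
mol H = 2 × 0.2273 g H₂O ÷ 18.015 g/mol = 0.025235 mol
mass O = 1.187 − (0.75790 + 0.025436) = 0.40366 g → mol O = 0.40366 ÷ 15.999 = 0.025230 mol
Divide by the smallest (0.025230 mol): C 2.501, H 1.000, O 1.000
Multiplying each by 2 gives whole numbers: C 5.00, H 2.00, O 2.00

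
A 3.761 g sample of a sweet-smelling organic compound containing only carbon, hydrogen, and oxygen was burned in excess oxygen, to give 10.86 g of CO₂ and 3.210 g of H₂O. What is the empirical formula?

mol C = 10.86 g CO₂ ÷ 44.009 g/mol = 0.24677 mol
mol H = 2 × 3.210 g H₂O ÷ 18.015 g/mol = 0.35637 mol
mass O = 3.761 − (2.9639 + 0.35922) = 0.43785 g → mol O = 0.43785 ÷ 15.999 = 0.027367 mol
Divide by the smallest (0.027367 mol): C 9.017, H 13.022, O 1.000

C9H13O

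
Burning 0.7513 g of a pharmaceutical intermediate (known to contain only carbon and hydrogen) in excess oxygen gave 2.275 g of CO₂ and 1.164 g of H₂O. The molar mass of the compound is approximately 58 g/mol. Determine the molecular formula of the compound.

mol C = 2.275 g CO₂ ÷ 44.009 g/mol = 0.051694 mol
mol H = 2 × 1.164 g H₂O ÷ 18.015 g/mol = 0.12923 mol
Divide by the smallest (0.051694 mol): C 1.000, H 2.500
Multiplying each by 2 gives whole numbers: C 2.00, H 5.00
Empirical formula: C2H5
Empirical-formula mass = 29.06 g/mol; 58 ÷ 29.06 ≈ 2, so the molecular formula is C4H10.

C4H10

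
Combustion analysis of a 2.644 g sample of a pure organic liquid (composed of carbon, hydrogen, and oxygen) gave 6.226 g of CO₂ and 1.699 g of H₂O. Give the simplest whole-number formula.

mol C = 6.226 g CO₂ ÷ 44.009 g/mol = 0.14147 mol
mol H = 2 × 1.699 g H₂O ÷ 18.015 g/mol = 0.18862 mol
mass O = 2.644 − (1.6992 + 0.19013) = 0.75466 g → mol O = 0.75466 ÷ 15.999 = 0.047169 mol
Divide by the smallest (0.047169 mol): C 2.999, H 3.999, O 1.000

C3H4O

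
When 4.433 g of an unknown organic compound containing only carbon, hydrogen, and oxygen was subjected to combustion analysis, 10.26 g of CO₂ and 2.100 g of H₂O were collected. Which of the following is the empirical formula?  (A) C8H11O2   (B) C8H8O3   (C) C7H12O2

(B) C8H8O3

mol C = 10.26 g CO₂ ÷ 44.009 g/mol = 0.23313 mol
mol H = 2 × 2.100 g H₂O ÷ 18.015 g/mol = 0.23314 mol
mass O = 4.433 − (2.8002 + 0.23500) = 1.3978 g → mol O = 1.3978 ÷ 15.999 = 0.087369 mol
Divide by the smallest (0.087369 mol): C 2.668, H 2.668, O 1.000
Multiplying each by 3 gives whole numbers: C 8.01, H 8.01, O 3.00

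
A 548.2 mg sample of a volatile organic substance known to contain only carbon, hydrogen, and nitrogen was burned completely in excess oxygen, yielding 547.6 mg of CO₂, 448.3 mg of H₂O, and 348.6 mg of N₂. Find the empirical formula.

mol C = 0.5476 g CO₂ ÷ 44.009 g/mol = 0.012443 mol
mol H = 2 × 0.4483 g H₂O ÷ 18.015 g/mol = 0.049770 mol
mol N = 2 × 0.3486 g N₂ ÷ 28.014 g/mol = 0.024888 mol
Divide by the smallest (0.012443 mol): C 1.000, H 4.000, N 2.000

CH4N2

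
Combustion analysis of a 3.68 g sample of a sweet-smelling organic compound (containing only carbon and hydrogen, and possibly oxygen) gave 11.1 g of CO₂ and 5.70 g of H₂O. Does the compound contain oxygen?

mol C = 11.1 g CO₂ ÷ 44.009 g/mol = 0.2522 mol
mol H = 2 × 5.70 g H₂O ÷ 18.015 g/mol = 0.6328 mol
C and H together account for 3.667 g — essentially the entire 3.68 g sample — so the compound contains no oxygen.

no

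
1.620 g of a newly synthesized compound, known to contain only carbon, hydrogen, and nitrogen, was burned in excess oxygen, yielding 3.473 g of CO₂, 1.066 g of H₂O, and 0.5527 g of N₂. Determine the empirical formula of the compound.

mol C = 3.473 g CO₂ ÷ 44.009 g/mol = 0.078916 mol
mol H = 2 × 1.066 g H₂O ÷ 18.015 g/mol = 0.11835 mol
mol N = 2 × 0.5527 g N₂ ÷ 28.014 g/mol = 0.039459 mol
Divide by the smallest (0.039459 mol): C 2.000, H 2.999, N 1.000

C2H3N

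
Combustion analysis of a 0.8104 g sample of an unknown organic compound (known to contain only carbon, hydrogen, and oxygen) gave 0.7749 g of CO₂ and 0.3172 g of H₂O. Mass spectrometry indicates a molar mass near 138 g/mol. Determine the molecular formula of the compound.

mol C = 0.7749 g CO₂ ÷ 44.009 g/mol = 0.017608 mol
mol H = 2 × 0.3172 g H₂O ÷ 18.015 g/mol = 0.035215 mol
mass O = 0.8104 − (0.21149 + 0.035497) = 0.56342 g → mol O = 0.56342 ÷ 15.999 = 0.035216 mol
Divide by the smallest (0.017608 mol): C 1.000, H 2.000, O 2.000
Empirical formula: CH2O2
Empirical-formula mass = 46.02 g/mol; 138 ÷ 46.02 ≈ 3, so the molecular formula is C3H6O6.

C3H6O6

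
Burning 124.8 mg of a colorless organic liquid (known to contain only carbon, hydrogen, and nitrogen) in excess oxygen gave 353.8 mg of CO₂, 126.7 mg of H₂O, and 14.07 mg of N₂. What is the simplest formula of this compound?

C8H14N

mol C = 0.3538 g CO₂ ÷ 44.009 g/mol = 0.0080393 mol
mol H = 2 × 0.1267 g H₂O ÷ 18.015 g/mol = 0.014066 mol
mol N = 2 × 0.01407 g N₂ ÷ 28.014 g/mol = 0.0010045 mol
Divide by the smallest (0.0010045 mol): C 8.003, H 14.003, N 1.000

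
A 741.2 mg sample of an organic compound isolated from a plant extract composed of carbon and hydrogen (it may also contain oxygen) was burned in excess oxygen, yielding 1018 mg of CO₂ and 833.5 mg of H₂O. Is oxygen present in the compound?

yes

mol C = 1.018 g CO₂ ÷ 44.009 g/mol = 0.023132 mol
mol H = 2 × 0.8335 g H₂O ÷ 18.015 g/mol = 0.092534 mol
C and H account for only 0.37111 g of the 0.7412 g sample; the remaining 0.37009 g must be oxygen.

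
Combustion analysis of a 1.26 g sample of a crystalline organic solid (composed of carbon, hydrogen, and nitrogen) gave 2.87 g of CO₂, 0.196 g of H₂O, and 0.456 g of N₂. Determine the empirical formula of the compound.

C6H2N3

mol C = 2.87 g CO₂ ÷ 44.009 g/mol = 0.06521 mol
mol H = 2 × 0.196 g H₂O ÷ 18.015 g/mol = 0.02176 mol
mol N = 2 × 0.456 g N₂ ÷ 28.014 g/mol = 0.03256 mol
Divide by the smallest (0.02176 mol): C 2.997, H 1.000, N 1.496
Multiplying each by 2 gives whole numbers: C 5.99, H 2.00, N 2.99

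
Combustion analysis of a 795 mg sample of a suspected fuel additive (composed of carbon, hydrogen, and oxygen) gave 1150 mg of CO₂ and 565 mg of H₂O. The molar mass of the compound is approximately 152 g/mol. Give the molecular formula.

mol C = 1.15 g CO₂ ÷ 44.009 g/mol = 0.02613 mol
mol H = 2 × 0.565 g H₂O ÷ 18.015 g/mol = 0.06273 mol
mass O = 0.795 − (0.3139 + 0.06323) = 0.4179 g → mol O = 0.4179 ÷ 15.999 = 0.02612 mol
Divide by the smallest (0.02612 mol): C 1.000, H 2.401, O 1.000
Multiplying each by 5 gives whole numbers: C 5.00, H 12.01, O 5.00
Empirical formula: C5H12O5
Empirical-formula mass = 152.15 g/mol; 152 ÷ 152.15 ≈ 1, so the molecular formula is C5H12O5.

C5H12O5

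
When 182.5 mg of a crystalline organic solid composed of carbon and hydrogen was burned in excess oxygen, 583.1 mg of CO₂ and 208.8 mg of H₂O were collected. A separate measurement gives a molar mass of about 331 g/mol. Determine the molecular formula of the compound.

C24H42

mol C = 0.5831 g CO₂ ÷ 44.009 g/mol = 0.013250 mol
mol H = 2 × 0.2088 g H₂O ÷ 18.015 g/mol = 0.023181 mol
Divide by the smallest (0.013250 mol): C 1.000, H 1.750
Multiplying each by 4 gives whole numbers: C 4.00, H 7.00
Empirical formula: C4H7
Empirical-formula mass = 55.10 g/mol; 331 ÷ 55.10 ≈ 6, so the molecular formula is C24H42.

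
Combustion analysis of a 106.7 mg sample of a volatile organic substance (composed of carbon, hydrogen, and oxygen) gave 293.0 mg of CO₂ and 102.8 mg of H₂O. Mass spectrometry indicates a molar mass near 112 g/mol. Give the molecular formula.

mol C = 0.2930 g CO₂ ÷ 44.009 g/mol = 0.0066577 mol
mol H = 2 × 0.1028 g H₂O ÷ 18.015 g/mol = 0.011413 mol
mass O = 0.1067 − (0.079966 + 0.011504) = 0.015230 g → mol O = 0.015230 ÷ 15.999 = 0.00095193 mol
Divide by the smallest (0.00095193 mol): C 6.994, H 11.989, O 1.000
Empirical formula: C7H12O
Empirical-formula mass = 112.17 g/mol; 112 ÷ 112.17 ≈ 1, so the molecular formula is C7H12O.

C7H12O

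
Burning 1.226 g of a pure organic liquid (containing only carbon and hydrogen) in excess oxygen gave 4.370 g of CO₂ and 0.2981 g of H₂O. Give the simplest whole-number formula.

C3H

mol C = 4.370 g CO₂ ÷ 44.009 g/mol = 0.099298 mol
mol H = 2 × 0.2981 g H₂O ÷ 18.015 g/mol = 0.033095 mol
Divide by the smallest (0.033095 mol): C 3.000, H 1.000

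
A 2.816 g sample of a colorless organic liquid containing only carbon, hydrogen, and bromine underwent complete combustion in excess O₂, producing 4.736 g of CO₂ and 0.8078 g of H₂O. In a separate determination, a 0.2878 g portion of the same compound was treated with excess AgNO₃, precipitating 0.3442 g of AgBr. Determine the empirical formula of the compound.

C6H5Br

mol C = 4.736 g CO₂ ÷ 44.009 g/mol = 0.10761 mol
mol H = 2 × 0.8078 g H₂O ÷ 18.015 g/mol = 0.089681 mol
From the AgBr data: mol Br per gram of compound = (0.3442 ÷ 187.772) ÷ 0.2878 = 0.0063693 mol/g, so in the 2.816 g combustion sample mol Br = 0.017936 mol
Divide by the smallest (0.017936 mol): C 6.000, H 5.000, Br 1.000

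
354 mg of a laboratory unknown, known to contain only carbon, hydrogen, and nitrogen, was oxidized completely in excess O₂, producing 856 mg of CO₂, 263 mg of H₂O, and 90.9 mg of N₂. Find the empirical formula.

C6H9N2

mol C = 0.856 g CO₂ ÷ 44.009 g/mol = 0.01945 mol
mol H = 2 × 0.263 g H₂O ÷ 18.015 g/mol = 0.02920 mol
mol N = 2 × 0.0909 g N₂ ÷ 28.014 g/mol = 0.006490 mol
Divide by the smallest (0.006490 mol): C 2.997, H 4.499, N 1.000
Multiplying each by 2 gives whole numbers: C 5.99, H 9.00, N 2.00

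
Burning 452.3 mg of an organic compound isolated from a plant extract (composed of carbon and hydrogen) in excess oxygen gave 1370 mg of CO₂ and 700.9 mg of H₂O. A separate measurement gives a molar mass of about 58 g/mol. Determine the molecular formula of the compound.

mol C = 1.370 g CO₂ ÷ 44.009 g/mol = 0.031130 mol
mol H = 2 × 0.7009 g H₂O ÷ 18.015 g/mol = 0.077813 mol
Divide by the smallest (0.031130 mol): C 1.000, H 2.500
Multiplying each by 2 gives whole numbers: C 2.00, H 5.00
Empirical formula: C2H5
Empirical-formula mass = 29.06 g/mol; 58 ÷ 29.06 ≈ 2, so the molecular formula is C4H10.

C4H10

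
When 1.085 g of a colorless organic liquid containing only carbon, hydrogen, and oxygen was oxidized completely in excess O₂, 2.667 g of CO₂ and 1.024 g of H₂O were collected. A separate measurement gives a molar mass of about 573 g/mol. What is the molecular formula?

mol C = 2.667 g CO₂ ÷ 44.009 g/mol = 0.060601 mol
mol H = 2 × 1.024 g H₂O ÷ 18.015 g/mol = 0.11368 mol
mass O = 1.085 − (0.72788 + 0.11459) = 0.24253 g → mol O = 0.24253 ÷ 15.999 = 0.015159 mol
Divide by the smallest (0.015159 mol): C 3.998, H 7.499, O 1.000
Multiplying each by 2 gives whole numbers: C 8.00, H 15.00, O 2.00
Empirical formula: C8H15O2
Empirical-formula mass = 143.21 g/mol; 573 ÷ 143.21 ≈ 4, so the molecular formula is C32H60O8.

C32H60O8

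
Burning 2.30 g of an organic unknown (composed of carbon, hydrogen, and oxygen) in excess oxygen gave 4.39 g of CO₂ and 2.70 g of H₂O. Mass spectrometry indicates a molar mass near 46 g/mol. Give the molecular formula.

mol C = 4.39 g CO₂ ÷ 44.009 g/mol = 0.09975 mol
mol H = 2 × 2.70 g H₂O ÷ 18.015 g/mol = 0.2998 mol
mass O = 2.30 − (1.198 + 0.3021) = 0.7997 g → mol O = 0.7997 ÷ 15.999 = 0.04999 mol
Divide by the smallest (0.04999 mol): C 1.996, H 5.997, O 1.000
Empirical formula: C2H6O
Empirical-formula mass = 46.07 g/mol; 46 ÷ 46.07 ≈ 1, so the molecular formula is C2H6O.

C2H6O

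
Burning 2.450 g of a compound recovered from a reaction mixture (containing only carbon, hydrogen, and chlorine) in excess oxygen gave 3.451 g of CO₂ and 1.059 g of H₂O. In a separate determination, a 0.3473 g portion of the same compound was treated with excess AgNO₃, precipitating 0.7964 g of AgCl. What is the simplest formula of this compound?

C2H3Cl

mol C = 3.451 g CO₂ ÷ 44.009 g/mol = 0.078416 mol
mol H = 2 × 1.059 g H₂O ÷ 18.015 g/mol = 0.11757 mol
From the AgCl data: mol Cl per gram of compound = (0.7964 ÷ 143.318) ÷ 0.3473 = 0.016000 mol/g, so in the 2.450 g combustion sample mol Cl = 0.039201 mol
Divide by the smallest (0.039201 mol): C 2.000, H 2.999, Cl 1.000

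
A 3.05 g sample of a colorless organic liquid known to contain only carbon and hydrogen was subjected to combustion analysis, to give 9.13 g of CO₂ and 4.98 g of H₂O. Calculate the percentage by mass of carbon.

mol C = 9.13 g CO₂ ÷ 44.009 g/mol = 0.2075 mol
mol H = 2 × 4.98 g H₂O ÷ 18.015 g/mol = 0.5529 mol
mass % C = 2.492 g ÷ 3.05 g × 100%

81.7%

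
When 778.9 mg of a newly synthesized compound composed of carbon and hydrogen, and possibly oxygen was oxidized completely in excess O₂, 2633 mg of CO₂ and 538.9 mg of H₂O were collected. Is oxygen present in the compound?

no

mol C = 2.633 g CO₂ ÷ 44.009 g/mol = 0.059829 mol
mol H = 2 × 0.5389 g H₂O ÷ 18.015 g/mol = 0.059828 mol
C and H together account for 0.77891 g — essentially the entire 0.7789 g sample — so the compound contains no oxygen.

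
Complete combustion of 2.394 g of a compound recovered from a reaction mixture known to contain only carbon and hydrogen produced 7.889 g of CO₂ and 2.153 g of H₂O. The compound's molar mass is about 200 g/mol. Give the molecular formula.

C15H20

mol C = 7.889 g CO₂ ÷ 44.009 g/mol = 0.17926 mol
mol H = 2 × 2.153 g H₂O ÷ 18.015 g/mol = 0.23902 mol
Divide by the smallest (0.17926 mol): C 1.000, H 1.333
Multiplying each by 3 gives whole numbers: C 3.00, H 4.00
Empirical formula: C3H4
Empirical-formula mass = 40.06 g/mol; 200 ÷ 40.06 ≈ 5, so the molecular formula is C15H20.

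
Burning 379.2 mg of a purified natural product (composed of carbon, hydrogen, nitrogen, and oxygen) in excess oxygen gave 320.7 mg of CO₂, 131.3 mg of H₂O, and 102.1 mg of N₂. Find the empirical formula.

C2H4N2O3

mol C = 0.3207 g CO₂ ÷ 44.009 g/mol = 0.0072871 mol
mol H = 2 × 0.1313 g H₂O ÷ 18.015 g/mol = 0.014577 mol
mol N = 2 × 0.1021 g N₂ ÷ 28.014 g/mol = 0.0072892 mol
mass O = 0.3792 − (0.087526 + 0.014693 + 0.10210) = 0.17488 g → mol O = 0.17488 ÷ 15.999 = 0.010931 mol
Divide by the smallest (0.0072871 mol): C 1.000, H 2.000, N 1.000, O 1.500
Multiplying each by 2 gives whole numbers: C 2.00, H 4.00, N 2.00, O 3.00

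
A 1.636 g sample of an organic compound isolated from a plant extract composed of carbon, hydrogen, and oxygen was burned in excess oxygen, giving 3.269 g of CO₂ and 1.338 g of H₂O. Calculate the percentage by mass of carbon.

54.53%

mol C = 3.269 g CO₂ ÷ 44.009 g/mol = 0.074280 mol
mol H = 2 × 1.338 g H₂O ÷ 18.015 g/mol = 0.14854 mol
mass O = 1.636 − (0.89218 + 0.14973) = 0.59409 g → mol O = 0.59409 ÷ 15.999 = 0.037133 mol
mass % C = 0.89218 g ÷ 1.636 g × 100%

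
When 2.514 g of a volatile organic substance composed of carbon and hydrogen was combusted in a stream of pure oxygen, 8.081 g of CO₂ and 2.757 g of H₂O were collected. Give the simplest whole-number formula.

C3H5

mol C = 8.081 g CO₂ ÷ 44.009 g/mol = 0.18362 mol
mol H = 2 × 2.757 g H₂O ÷ 18.015 g/mol = 0.30608 mol
Divide by the smallest (0.18362 mol): C 1.000, H 1.667
Multiplying each by 3 gives whole numbers: C 3.00, H 5.00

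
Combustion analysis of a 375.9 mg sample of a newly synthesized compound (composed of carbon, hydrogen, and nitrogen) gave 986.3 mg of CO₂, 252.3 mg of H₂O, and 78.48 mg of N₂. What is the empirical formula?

C4H5N

mol C = 0.9863 g CO₂ ÷ 44.009 g/mol = 0.022411 mol
mol H = 2 × 0.2523 g H₂O ÷ 18.015 g/mol = 0.028010 mol
mol N = 2 × 0.07848 g N₂ ÷ 28.014 g/mol = 0.0056029 mol
Divide by the smallest (0.0056029 mol): C 4.000, H 4.999, N 1.000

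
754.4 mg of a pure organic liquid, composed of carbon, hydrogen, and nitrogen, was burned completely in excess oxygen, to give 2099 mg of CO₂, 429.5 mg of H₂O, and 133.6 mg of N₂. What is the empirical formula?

mol C = 2.099 g CO₂ ÷ 44.009 g/mol = 0.047695 mol
mol H = 2 × 0.4295 g H₂O ÷ 18.015 g/mol = 0.047682 mol
mol N = 2 × 0.1336 g N₂ ÷ 28.014 g/mol = 0.0095381 mol
Divide by the smallest (0.0095381 mol): C 5.000, H 4.999, N 1.000

C5H5N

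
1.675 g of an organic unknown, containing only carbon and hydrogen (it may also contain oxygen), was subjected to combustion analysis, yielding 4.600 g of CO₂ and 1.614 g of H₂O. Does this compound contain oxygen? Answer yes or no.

yes

mol C = 4.600 g CO₂ ÷ 44.009 g/mol = 0.10452 mol
mol H = 2 × 1.614 g H₂O ÷ 18.015 g/mol = 0.17918 mol
C and H account for only 1.4361 g of the 1.675 g sample; the remaining 0.23894 g must be oxygen.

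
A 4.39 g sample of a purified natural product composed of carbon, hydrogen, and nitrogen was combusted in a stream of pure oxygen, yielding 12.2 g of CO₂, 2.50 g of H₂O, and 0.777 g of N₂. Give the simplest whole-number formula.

C5H5N

mol C = 12.2 g CO₂ ÷ 44.009 g/mol = 0.2772 mol
mol H = 2 × 2.50 g H₂O ÷ 18.015 g/mol = 0.2775 mol
mol N = 2 × 0.777 g N₂ ÷ 28.014 g/mol = 0.05547 mol
Divide by the smallest (0.05547 mol): C 4.997, H 5.003, N 1.000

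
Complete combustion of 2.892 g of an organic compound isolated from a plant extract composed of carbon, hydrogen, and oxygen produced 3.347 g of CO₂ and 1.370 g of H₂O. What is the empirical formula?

C2H4O3

mol C = 3.347 g CO₂ ÷ 44.009 g/mol = 0.076053 mol
mol H = 2 × 1.370 g H₂O ÷ 18.015 g/mol = 0.15210 mol
mass O = 2.892 − (0.91347 + 0.15331) = 1.8252 g → mol O = 1.8252 ÷ 15.999 = 0.11408 mol
Divide by the smallest (0.076053 mol): C 1.000, H 2.000, O 1.500
Multiplying each by 2 gives whole numbers: C 2.00, H 4.00, O 3.00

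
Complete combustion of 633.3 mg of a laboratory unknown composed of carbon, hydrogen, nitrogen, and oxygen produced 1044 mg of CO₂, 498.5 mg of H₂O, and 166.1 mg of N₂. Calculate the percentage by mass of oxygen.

mol C = 1.044 g CO₂ ÷ 44.009 g/mol = 0.023722 mol
mol H = 2 × 0.4985 g H₂O ÷ 18.015 g/mol = 0.055343 mol
mol N = 2 × 0.1661 g N₂ ÷ 28.014 g/mol = 0.011858 mol
mass O = 0.6333 − (0.28493 + 0.055786 + 0.16610) = 0.12648 g → mol O = 0.12648 ÷ 15.999 = 0.0079058 mol
mass % O = 0.12648 g ÷ 0.6333 g × 100%

19.97%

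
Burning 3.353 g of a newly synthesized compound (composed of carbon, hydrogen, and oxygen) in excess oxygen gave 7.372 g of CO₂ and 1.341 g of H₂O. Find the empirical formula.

mol C = 7.372 g CO₂ ÷ 44.009 g/mol = 0.16751 mol
mol H = 2 × 1.341 g H₂O ÷ 18.015 g/mol = 0.14888 mol
mass O = 3.353 − (2.0120 + 0.15007) = 1.1910 g → mol O = 1.1910 ÷ 15.999 = 0.074439 mol
Divide by the smallest (0.074439 mol): C 2.250, H 2.000, O 1.000
Multiplying each by 4 gives whole numbers: C 9.00, H 8.00, O 4.00

C9H8O4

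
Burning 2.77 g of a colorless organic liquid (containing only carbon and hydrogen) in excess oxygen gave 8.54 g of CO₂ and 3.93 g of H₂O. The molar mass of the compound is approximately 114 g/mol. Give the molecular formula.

C8H18

mol C = 8.54 g CO₂ ÷ 44.009 g/mol = 0.1941 mol
mol H = 2 × 3.93 g H₂O ÷ 18.015 g/mol = 0.4363 mol
Divide by the smallest (0.1941 mol): C 1.000, H 2.248
Multiplying each by 4 gives whole numbers: C 4.00, H 8.99
Empirical formula: C4H9
Empirical-formula mass = 57.12 g/mol; 114 ÷ 57.12 ≈ 2, so the molecular formula is C8H18.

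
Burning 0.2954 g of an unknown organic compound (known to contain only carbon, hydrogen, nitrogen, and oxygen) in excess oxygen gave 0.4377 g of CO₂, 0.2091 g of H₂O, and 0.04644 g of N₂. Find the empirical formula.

mol C = 0.4377 g CO₂ ÷ 44.009 g/mol = 0.0099457 mol
mol H = 2 × 0.2091 g H₂O ÷ 18.015 g/mol = 0.023214 mol
mol N = 2 × 0.04644 g N₂ ÷ 28.014 g/mol = 0.0033155 mol
mass O = 0.2954 − (0.11946 + 0.023400 + 0.046440) = 0.10610 g → mol O = 0.10610 ÷ 15.999 = 0.0066318 mol
Divide by the smallest (0.0033155 mol): C 3.000, H 7.002, N 1.000, O 2.000

C3H7NO2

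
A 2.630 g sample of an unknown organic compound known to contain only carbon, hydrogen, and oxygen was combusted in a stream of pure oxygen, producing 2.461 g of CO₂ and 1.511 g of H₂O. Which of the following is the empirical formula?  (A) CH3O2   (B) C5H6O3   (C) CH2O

(A) CH3O2

mol C = 2.461 g CO₂ ÷ 44.009 g/mol = 0.055920 mol
mol H = 2 × 1.511 g H₂O ÷ 18.015 g/mol = 0.16775 mol
mass O = 2.630 − (0.67166 + 0.16909) = 1.7892 g → mol O = 1.7892 ÷ 15.999 = 0.11184 mol
Divide by the smallest (0.055920 mol): C 1.000, H 3.000, O 2.000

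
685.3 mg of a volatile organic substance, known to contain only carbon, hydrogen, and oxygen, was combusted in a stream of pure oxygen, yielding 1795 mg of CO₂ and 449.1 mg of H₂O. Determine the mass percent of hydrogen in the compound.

7.33%

mol C = 1.795 g CO₂ ÷ 44.009 g/mol = 0.040787 mol
mol H = 2 × 0.4491 g H₂O ÷ 18.015 g/mol = 0.049858 mol
mass O = 0.6853 − (0.48989 + 0.050257) = 0.14515 g → mol O = 0.14515 ÷ 15.999 = 0.0090724 mol
mass % H = 0.050257 g ÷ 0.6853 g × 100%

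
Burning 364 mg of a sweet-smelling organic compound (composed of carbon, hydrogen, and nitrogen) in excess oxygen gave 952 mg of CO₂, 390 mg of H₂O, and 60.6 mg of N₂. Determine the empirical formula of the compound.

mol C = 0.952 g CO₂ ÷ 44.009 g/mol = 0.02163 mol
mol H = 2 × 0.390 g H₂O ÷ 18.015 g/mol = 0.04330 mol
mol N = 2 × 0.0606 g N₂ ÷ 28.014 g/mol = 0.004326 mol
Divide by the smallest (0.004326 mol): C 5.000, H 10.008, N 1.000

C5H10N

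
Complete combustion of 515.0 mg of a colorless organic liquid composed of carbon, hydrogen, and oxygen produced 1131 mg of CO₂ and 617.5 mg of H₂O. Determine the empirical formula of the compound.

C3H8O

mol C = 1.131 g CO₂ ÷ 44.009 g/mol = 0.025699 mol
mol H = 2 × 0.6175 g H₂O ÷ 18.015 g/mol = 0.068554 mol
mass O = 0.5150 − (0.30867 + 0.069102) = 0.13722 g → mol O = 0.13722 ÷ 15.999 = 0.0085770 mol
Divide by the smallest (0.0085770 mol): C 2.996, H 7.993, O 1.000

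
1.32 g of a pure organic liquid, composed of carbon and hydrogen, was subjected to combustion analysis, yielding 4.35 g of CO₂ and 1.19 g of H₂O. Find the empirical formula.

C3H4

mol C = 4.35 g CO₂ ÷ 44.009 g/mol = 0.09884 mol
mol H = 2 × 1.19 g H₂O ÷ 18.015 g/mol = 0.1321 mol
Divide by the smallest (0.09884 mol): C 1.000, H 1.337
Multiplying each by 3 gives whole numbers: C 3.00, H 4.01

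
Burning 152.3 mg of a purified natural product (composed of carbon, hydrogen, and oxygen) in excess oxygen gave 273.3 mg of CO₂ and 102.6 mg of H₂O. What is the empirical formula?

C6H11O4

mol C = 0.2733 g CO₂ ÷ 44.009 g/mol = 0.0062101 mol
mol H = 2 × 0.1026 g H₂O ÷ 18.015 g/mol = 0.011391 mol
mass O = 0.1523 − (0.074589 + 0.011482) = 0.066229 g → mol O = 0.066229 ÷ 15.999 = 0.0041396 mol
Divide by the smallest (0.0041396 mol): C 1.500, H 2.752, O 1.000
Multiplying each by 4 gives whole numbers: C 6.00, H 11.01, O 4.00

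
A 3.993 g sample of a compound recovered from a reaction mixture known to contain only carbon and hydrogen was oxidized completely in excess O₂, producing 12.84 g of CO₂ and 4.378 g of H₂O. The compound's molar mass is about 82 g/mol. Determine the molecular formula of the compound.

mol C = 12.84 g CO₂ ÷ 44.009 g/mol = 0.29176 mol
mol H = 2 × 4.378 g H₂O ÷ 18.015 g/mol = 0.48604 mol
Divide by the smallest (0.29176 mol): C 1.000, H 1.666
Multiplying each by 3 gives whole numbers: C 3.00, H 5.00
Empirical formula: C3H5
Empirical-formula mass = 41.07 g/mol; 82 ÷ 41.07 ≈ 2, so the molecular formula is C6H10.

C6H10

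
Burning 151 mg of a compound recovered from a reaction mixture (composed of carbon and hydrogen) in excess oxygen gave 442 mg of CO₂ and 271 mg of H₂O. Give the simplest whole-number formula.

mol C = 0.442 g CO₂ ÷ 44.009 g/mol = 0.01004 mol
mol H = 2 × 0.271 g H₂O ÷ 18.015 g/mol = 0.03009 mol
Divide by the smallest (0.01004 mol): C 1.000, H 2.996

CH3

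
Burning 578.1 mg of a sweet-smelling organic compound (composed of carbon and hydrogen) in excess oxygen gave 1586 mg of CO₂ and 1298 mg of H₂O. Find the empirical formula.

mol C = 1.586 g CO₂ ÷ 44.009 g/mol = 0.036038 mol
mol H = 2 × 1.298 g H₂O ÷ 18.015 g/mol = 0.14410 mol
Divide by the smallest (0.036038 mol): C 1.000, H 3.999

CH4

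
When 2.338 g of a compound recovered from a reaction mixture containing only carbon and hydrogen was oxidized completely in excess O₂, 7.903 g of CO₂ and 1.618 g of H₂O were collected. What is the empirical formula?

mol C = 7.903 g CO₂ ÷ 44.009 g/mol = 0.17958 mol
mol H = 2 × 1.618 g H₂O ÷ 18.015 g/mol = 0.17963 mol
Divide by the smallest (0.17958 mol): C 1.000, H 1.000

CH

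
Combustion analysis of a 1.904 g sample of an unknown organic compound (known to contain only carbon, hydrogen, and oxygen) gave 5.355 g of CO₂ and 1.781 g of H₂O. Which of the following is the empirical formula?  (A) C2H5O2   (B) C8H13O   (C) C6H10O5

(B) C8H13O

mol C = 5.355 g CO₂ ÷ 44.009 g/mol = 0.12168 mol
mol H = 2 × 1.781 g H₂O ÷ 18.015 g/mol = 0.19772 mol
mass O = 1.904 − (1.4615 + 0.19931) = 0.24320 g → mol O = 0.24320 ÷ 15.999 = 0.015201 mol
Divide by the smallest (0.015201 mol): C 8.005, H 13.007, O 1.000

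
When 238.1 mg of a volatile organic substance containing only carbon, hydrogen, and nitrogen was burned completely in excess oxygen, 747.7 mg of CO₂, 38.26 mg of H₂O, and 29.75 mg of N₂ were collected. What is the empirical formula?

C8H2N

mol C = 0.7477 g CO₂ ÷ 44.009 g/mol = 0.016990 mol
mol H = 2 × 0.03826 g H₂O ÷ 18.015 g/mol = 0.0042476 mol
mol N = 2 × 0.02975 g N₂ ÷ 28.014 g/mol = 0.0021239 mol
Divide by the smallest (0.0021239 mol): C 7.999, H 2.000, N 1.000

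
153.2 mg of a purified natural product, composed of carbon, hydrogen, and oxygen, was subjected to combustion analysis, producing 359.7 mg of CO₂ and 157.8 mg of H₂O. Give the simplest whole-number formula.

C7H15O2

mol C = 0.3597 g CO₂ ÷ 44.009 g/mol = 0.0081733 mol
mol H = 2 × 0.1578 g H₂O ÷ 18.015 g/mol = 0.017519 mol
mass O = 0.1532 − (0.098170 + 0.017659) = 0.037371 g → mol O = 0.037371 ÷ 15.999 = 0.0023359 mol
Divide by the smallest (0.0023359 mol): C 3.499, H 7.500, O 1.000
Multiplying each by 2 gives whole numbers: C 7.00, H 15.00, O 2.00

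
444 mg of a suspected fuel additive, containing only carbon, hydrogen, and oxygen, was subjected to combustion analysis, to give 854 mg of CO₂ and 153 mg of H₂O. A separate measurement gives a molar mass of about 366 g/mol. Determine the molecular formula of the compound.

mol C = 0.854 g CO₂ ÷ 44.009 g/mol = 0.01941 mol
mol H = 2 × 0.153 g H₂O ÷ 18.015 g/mol = 0.01699 mol
mass O = 0.444 − (0.2331 + 0.01712) = 0.1938 g → mol O = 0.1938 ÷ 15.999 = 0.01211 mol
Divide by the smallest (0.01211 mol): C 1.602, H 1.402, O 1.000
Multiplying each by 5 gives whole numbers: C 8.01, H 7.01, O 5.00
Empirical formula: C8H7O5
Empirical-formula mass = 183.14 g/mol; 366 ÷ 183.14 ≈ 2, so the molecular formula is C16H14O10.

C16H14O10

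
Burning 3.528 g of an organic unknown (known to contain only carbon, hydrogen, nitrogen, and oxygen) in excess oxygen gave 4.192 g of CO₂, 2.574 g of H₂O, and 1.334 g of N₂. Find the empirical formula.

C2H6N2O

mol C = 4.192 g CO₂ ÷ 44.009 g/mol = 0.095253 mol
mol H = 2 × 2.574 g H₂O ÷ 18.015 g/mol = 0.28576 mol
mol N = 2 × 1.334 g N₂ ÷ 28.014 g/mol = 0.095238 mol
mass O = 3.528 − (1.1441 + 0.28805 + 1.3340) = 0.76187 g → mol O = 0.76187 ÷ 15.999 = 0.047620 mol
Divide by the smallest (0.047620 mol): C 2.000, H 6.001, N 2.000, O 1.000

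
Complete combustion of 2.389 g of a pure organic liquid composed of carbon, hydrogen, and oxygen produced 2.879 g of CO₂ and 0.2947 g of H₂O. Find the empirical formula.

mol C = 2.879 g CO₂ ÷ 44.009 g/mol = 0.065418 mol
mol H = 2 × 0.2947 g H₂O ÷ 18.015 g/mol = 0.032717 mol
mass O = 2.389 − (0.78574 + 0.032979) = 1.5703 g → mol O = 1.5703 ÷ 15.999 = 0.098149 mol
Divide by the smallest (0.032717 mol): C 2.000, H 1.000, O 3.000

C2HO3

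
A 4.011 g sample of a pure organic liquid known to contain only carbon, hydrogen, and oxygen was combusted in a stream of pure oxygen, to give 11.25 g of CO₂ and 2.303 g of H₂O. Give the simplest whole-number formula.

mol C = 11.25 g CO₂ ÷ 44.009 g/mol = 0.25563 mol
mol H = 2 × 2.303 g H₂O ÷ 18.015 g/mol = 0.25568 mol
mass O = 4.011 − (3.0704 + 0.25772) = 0.68291 g → mol O = 0.68291 ÷ 15.999 = 0.042685 mol
Divide by the smallest (0.042685 mol): C 5.989, H 5.990, O 1.000

C6H6O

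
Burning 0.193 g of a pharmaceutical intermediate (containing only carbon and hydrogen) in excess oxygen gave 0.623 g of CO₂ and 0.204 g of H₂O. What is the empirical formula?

mol C = 0.623 g CO₂ ÷ 44.009 g/mol = 0.01416 mol
mol H = 2 × 0.204 g H₂O ÷ 18.015 g/mol = 0.02265 mol
Divide by the smallest (0.01416 mol): C 1.000, H 1.600
Multiplying each by 5 gives whole numbers: C 5.00, H 8.00

C5H8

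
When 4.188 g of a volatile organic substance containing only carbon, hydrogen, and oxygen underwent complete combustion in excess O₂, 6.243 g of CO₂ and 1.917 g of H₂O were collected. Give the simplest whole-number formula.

C2H3O2

mol C = 6.243 g CO₂ ÷ 44.009 g/mol = 0.14186 mol
mol H = 2 × 1.917 g H₂O ÷ 18.015 g/mol = 0.21282 mol
mass O = 4.188 − (1.7038 + 0.21453) = 2.2696 g → mol O = 2.2696 ÷ 15.999 = 0.14186 mol
Divide by the smallest (0.14186 mol): C 1.000, H 1.500, O 1.000
Multiplying each by 2 gives whole numbers: C 2.00, H 3.00, O 2.00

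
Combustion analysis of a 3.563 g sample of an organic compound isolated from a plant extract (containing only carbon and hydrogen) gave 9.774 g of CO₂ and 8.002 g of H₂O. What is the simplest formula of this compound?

CH4

mol C = 9.774 g CO₂ ÷ 44.009 g/mol = 0.22209 mol
mol H = 2 × 8.002 g H₂O ÷ 18.015 g/mol = 0.88837 mol
Divide by the smallest (0.22209 mol): C 1.000, H 4.000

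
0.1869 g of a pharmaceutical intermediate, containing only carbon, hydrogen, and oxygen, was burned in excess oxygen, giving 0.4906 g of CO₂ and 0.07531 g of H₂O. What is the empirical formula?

C4H3O

mol C = 0.4906 g CO₂ ÷ 44.009 g/mol = 0.011148 mol
mol H = 2 × 0.07531 g H₂O ÷ 18.015 g/mol = 0.0083608 mol
mass O = 0.1869 − (0.13390 + 0.0084277) = 0.044577 g → mol O = 0.044577 ÷ 15.999 = 0.0027862 mol
Divide by the smallest (0.0027862 mol): C 4.001, H 3.001, O 1.000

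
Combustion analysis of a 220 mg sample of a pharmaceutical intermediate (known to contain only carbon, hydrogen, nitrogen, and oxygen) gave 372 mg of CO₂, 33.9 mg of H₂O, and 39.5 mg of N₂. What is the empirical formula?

C9H4N3O5

mol C = 0.372 g CO₂ ÷ 44.009 g/mol = 0.008453 mol
mol H = 2 × 0.0339 g H₂O ÷ 18.015 g/mol = 0.003764 mol
mol N = 2 × 0.0395 g N₂ ÷ 28.014 g/mol = 0.002820 mol
mass O = 0.220 − (0.1015 + 0.003794 + 0.03950) = 0.07518 g → mol O = 0.07518 ÷ 15.999 = 0.004699 mol
Divide by the smallest (0.002820 mol): C 2.997, H 1.335, N 1.000, O 1.666
Multiplying each by 3 gives whole numbers: C 8.99, H 4.00, N 3.00, O 5.00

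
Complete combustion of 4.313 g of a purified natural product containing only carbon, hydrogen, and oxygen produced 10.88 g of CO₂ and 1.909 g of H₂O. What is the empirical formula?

C7H6O2

mol C = 10.88 g CO₂ ÷ 44.009 g/mol = 0.24722 mol
mol H = 2 × 1.909 g H₂O ÷ 18.015 g/mol = 0.21193 mol
mass O = 4.313 − (2.9694 + 0.21363) = 1.1300 g → mol O = 1.1300 ÷ 15.999 = 0.070628 mol
Divide by the smallest (0.070628 mol): C 3.500, H 3.001, O 1.000
Multiplying each by 2 gives whole numbers: C 7.00, H 6.00, O 2.00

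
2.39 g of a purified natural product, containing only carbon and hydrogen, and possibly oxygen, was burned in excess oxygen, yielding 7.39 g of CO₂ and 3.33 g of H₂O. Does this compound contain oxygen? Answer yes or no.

mol C = 7.39 g CO₂ ÷ 44.009 g/mol = 0.1679 mol
mol H = 2 × 3.33 g H₂O ÷ 18.015 g/mol = 0.3697 mol
C and H together account for 2.390 g — essentially the entire 2.39 g sample — so the compound contains no oxygen.

no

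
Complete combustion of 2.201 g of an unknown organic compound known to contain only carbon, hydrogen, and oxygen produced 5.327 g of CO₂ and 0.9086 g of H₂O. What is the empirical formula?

mol C = 5.327 g CO₂ ÷ 44.009 g/mol = 0.12104 mol
mol H = 2 × 0.9086 g H₂O ÷ 18.015 g/mol = 0.10087 mol
mass O = 2.201 − (1.4539 + 0.10168) = 0.64547 g → mol O = 0.64547 ÷ 15.999 = 0.040344 mol
Divide by the smallest (0.040344 mol): C 3.000, H 2.500, O 1.000
Multiplying each by 2 gives whole numbers: C 6.00, H 5.00, O 2.00

C6H5O2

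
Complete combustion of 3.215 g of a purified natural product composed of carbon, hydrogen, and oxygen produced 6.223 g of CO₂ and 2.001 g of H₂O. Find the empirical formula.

C7H11O4

mol C = 6.223 g CO₂ ÷ 44.009 g/mol = 0.14140 mol
mol H = 2 × 2.001 g H₂O ÷ 18.015 g/mol = 0.22215 mol
mass O = 3.215 − (1.6984 + 0.22393) = 1.2927 g → mol O = 1.2927 ÷ 15.999 = 0.080798 mol
Divide by the smallest (0.080798 mol): C 1.750, H 2.749, O 1.000
Multiplying each by 4 gives whole numbers: C 7.00, H 11.00, O 4.00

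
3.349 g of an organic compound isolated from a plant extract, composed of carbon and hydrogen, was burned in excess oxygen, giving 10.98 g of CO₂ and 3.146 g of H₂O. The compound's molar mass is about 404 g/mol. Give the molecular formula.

mol C = 10.98 g CO₂ ÷ 44.009 g/mol = 0.24949 mol
mol H = 2 × 3.146 g H₂O ÷ 18.015 g/mol = 0.34926 mol
Divide by the smallest (0.24949 mol): C 1.000, H 1.400
Multiplying each by 5 gives whole numbers: C 5.00, H 7.00
Empirical formula: C5H7
Empirical-formula mass = 67.11 g/mol; 404 ÷ 67.11 ≈ 6, so the molecular formula is C30H42.

C30H42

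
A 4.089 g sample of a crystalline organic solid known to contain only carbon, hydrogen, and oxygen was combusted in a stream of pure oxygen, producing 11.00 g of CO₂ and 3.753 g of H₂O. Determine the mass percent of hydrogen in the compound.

mol C = 11.00 g CO₂ ÷ 44.009 g/mol = 0.24995 mol
mol H = 2 × 3.753 g H₂O ÷ 18.015 g/mol = 0.41665 mol
mass O = 4.089 − (3.0021 + 0.41999) = 0.66688 g → mol O = 0.66688 ÷ 15.999 = 0.041682 mol
mass % H = 0.41999 g ÷ 4.089 g × 100%

10.27%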